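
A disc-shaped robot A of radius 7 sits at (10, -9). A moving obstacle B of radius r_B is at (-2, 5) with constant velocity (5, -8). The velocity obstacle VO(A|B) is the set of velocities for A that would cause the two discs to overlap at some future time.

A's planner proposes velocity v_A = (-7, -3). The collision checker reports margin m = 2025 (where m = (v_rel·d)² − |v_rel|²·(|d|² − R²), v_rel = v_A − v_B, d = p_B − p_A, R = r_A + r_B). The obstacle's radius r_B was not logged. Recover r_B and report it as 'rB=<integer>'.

m = 2025
d = (-12, 14);  v_rel = (-12, 5),  |v_rel|² = 169
v_rel×d = (-12)·(14) − (5)·(-12) = -108
since m = R²·169 − (-108)²:  R² = (11664 + 2025) / 169 = 81
R = √81 = 9  ⇒  r_B = 9 − 7 = 2

rB=2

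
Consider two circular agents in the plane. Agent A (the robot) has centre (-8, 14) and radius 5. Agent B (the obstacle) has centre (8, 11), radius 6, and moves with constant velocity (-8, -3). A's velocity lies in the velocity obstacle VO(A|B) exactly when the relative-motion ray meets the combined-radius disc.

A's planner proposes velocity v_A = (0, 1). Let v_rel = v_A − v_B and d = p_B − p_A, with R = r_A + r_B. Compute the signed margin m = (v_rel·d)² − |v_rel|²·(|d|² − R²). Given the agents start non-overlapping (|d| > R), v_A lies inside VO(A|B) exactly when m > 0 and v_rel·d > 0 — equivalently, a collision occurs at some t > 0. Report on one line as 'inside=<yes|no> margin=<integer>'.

d = (16, -3),  |d|² = 265;  R = 5+6 = 11,  c = 265−11² = 144
v_rel = (8, 4),  |v_rel|² = 80;  v_rel·d = (8)·(16) + (4)·(-3) = 116
80·t² − 232·t + 144 = 0  ⇒  m = 116² − 80·144 = 1936
m = 1936 > 0,  v_rel·d = 116 > 0  ⇒  inside

inside=yes margin=1936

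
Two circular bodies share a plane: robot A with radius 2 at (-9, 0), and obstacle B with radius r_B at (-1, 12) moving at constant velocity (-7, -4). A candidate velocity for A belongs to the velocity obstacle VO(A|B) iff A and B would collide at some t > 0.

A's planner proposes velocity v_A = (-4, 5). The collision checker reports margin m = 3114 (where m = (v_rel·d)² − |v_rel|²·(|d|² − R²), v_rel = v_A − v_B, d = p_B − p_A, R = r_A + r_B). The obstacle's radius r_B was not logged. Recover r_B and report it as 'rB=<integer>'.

m = 3114
d = (8, 12);  v_rel = (3, 9),  |v_rel|² = 90
v_rel×d = (3)·(12) − (9)·(8) = -36
since m = R²·90 − (-36)²:  R² = (1296 + 3114) / 90 = 49
R = √49 = 7  ⇒  r_B = 7 − 2 = 5

rB=5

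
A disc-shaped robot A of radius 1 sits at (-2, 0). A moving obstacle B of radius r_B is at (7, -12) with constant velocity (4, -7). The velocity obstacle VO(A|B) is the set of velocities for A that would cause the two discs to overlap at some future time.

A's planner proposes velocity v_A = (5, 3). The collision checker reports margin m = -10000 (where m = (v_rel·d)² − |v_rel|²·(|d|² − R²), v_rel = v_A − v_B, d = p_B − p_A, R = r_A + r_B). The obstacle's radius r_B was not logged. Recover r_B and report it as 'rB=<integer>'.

m = -10000
d = (9, -12);  v_rel = (1, 10),  |v_rel|² = 101
v_rel×d = (1)·(-12) − (10)·(9) = -102
since m = R²·101 − (-102)²:  R² = (10404 + -10000) / 101 = 4
R = √4 = 2  ⇒  r_B = 2 − 1 = 1

rB=1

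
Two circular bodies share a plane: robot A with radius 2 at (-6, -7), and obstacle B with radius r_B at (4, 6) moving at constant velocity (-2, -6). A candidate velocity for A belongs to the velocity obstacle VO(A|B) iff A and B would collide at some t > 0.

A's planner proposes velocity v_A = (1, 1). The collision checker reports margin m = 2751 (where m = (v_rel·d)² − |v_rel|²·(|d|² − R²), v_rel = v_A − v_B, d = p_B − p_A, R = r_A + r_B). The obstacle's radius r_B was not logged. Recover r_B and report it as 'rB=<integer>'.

m = 2751
d = (10, 13);  v_rel = (3, 7),  |v_rel|² = 58
v_rel×d = (3)·(13) − (7)·(10) = -31
since m = R²·58 − (-31)²:  R² = (961 + 2751) / 58 = 64
R = √64 = 8  ⇒  r_B = 8 − 2 = 6

rB=6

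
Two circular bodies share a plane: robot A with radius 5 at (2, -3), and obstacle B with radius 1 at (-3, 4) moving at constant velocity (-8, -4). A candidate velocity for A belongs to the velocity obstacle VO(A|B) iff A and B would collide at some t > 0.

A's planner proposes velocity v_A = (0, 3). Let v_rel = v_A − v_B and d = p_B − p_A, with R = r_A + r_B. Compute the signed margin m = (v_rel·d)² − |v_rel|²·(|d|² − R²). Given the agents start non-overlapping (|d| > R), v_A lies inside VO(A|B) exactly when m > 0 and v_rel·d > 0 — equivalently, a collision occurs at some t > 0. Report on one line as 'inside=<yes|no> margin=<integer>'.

d = (-5, 7),  |d|² = 74;  R = 5+1 = 6,  c = 74−6² = 38
v_rel = (8, 7),  |v_rel|² = 113;  v_rel·d = (8)·(-5) + (7)·(7) = 9
113·t² − 18·t + 38 = 0  ⇒  m = 9² − 113·38 = -4213
m = -4213 < 0,  v_rel·d = 9 > 0  ⇒  outside

inside=no margin=-4213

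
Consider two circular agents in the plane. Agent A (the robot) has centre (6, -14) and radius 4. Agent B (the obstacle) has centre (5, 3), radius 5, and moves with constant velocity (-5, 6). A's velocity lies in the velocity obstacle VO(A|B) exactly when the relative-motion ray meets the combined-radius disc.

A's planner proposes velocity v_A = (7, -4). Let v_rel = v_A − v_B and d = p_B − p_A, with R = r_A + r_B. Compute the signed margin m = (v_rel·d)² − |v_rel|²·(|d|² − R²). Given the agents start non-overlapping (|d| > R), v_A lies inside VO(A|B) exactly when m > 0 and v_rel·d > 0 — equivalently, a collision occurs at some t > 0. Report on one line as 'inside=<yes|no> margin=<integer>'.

d = (-1, 17),  |d|² = 290;  R = 4+5 = 9,  c = 290−9² = 209
v_rel = (12, -10),  |v_rel|² = 244;  v_rel·d = (12)·(-1) + (-10)·(17) = -182
244·t² + 364·t + 209 = 0  ⇒  m = (-182)² − 244·209 = -17872
m = -17872 < 0,  v_rel·d = -182 < 0  ⇒  outside

inside=no margin=-17872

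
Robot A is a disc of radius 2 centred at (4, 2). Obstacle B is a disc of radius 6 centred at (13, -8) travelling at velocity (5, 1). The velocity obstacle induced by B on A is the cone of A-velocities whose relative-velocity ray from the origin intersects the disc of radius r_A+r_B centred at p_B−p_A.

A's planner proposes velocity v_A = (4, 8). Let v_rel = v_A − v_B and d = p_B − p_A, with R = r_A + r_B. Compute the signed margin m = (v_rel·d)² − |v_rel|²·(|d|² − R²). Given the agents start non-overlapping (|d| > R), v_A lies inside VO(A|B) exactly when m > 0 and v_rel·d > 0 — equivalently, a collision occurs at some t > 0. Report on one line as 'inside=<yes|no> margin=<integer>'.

d = (9, -10),  |d|² = 181;  R = 2+6 = 8,  c = 181−8² = 117
v_rel = (-1, 7),  |v_rel|² = 50;  v_rel·d = (-1)·(9) + (7)·(-10) = -79
50·t² + 158·t + 117 = 0  ⇒  m = (-79)² − 50·117 = 391
m = 391 > 0,  v_rel·d = -79 < 0  ⇒  outside

inside=no margin=391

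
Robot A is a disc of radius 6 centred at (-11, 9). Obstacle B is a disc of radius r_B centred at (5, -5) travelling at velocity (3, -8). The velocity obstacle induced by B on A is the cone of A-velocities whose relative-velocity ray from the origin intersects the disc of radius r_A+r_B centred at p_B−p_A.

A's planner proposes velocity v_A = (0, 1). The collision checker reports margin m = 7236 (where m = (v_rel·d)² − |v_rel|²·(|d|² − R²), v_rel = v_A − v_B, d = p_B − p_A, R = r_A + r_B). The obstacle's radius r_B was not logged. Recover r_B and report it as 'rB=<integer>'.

m = 7236
d = (16, -14);  v_rel = (-3, 9),  |v_rel|² = 90
v_rel×d = (-3)·(-14) − (9)·(16) = -102
since m = R²·90 − (-102)²:  R² = (10404 + 7236) / 90 = 196
R = √196 = 14  ⇒  r_B = 14 − 6 = 8

rB=8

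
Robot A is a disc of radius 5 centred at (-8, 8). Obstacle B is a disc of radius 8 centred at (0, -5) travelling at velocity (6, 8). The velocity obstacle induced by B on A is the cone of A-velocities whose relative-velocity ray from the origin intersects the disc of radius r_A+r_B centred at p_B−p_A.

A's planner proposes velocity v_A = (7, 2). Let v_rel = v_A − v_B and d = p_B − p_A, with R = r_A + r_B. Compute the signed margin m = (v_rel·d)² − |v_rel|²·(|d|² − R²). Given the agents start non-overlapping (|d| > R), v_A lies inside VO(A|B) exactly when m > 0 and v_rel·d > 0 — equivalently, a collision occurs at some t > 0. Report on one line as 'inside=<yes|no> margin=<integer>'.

d = (8, -13),  |d|² = 233;  R = 5+8 = 13,  c = 233−13² = 64
v_rel = (1, -6),  |v_rel|² = 37;  v_rel·d = (1)·(8) + (-6)·(-13) = 86
37·t² − 172·t + 64 = 0  ⇒  m = 86² − 37·64 = 5028
m = 5028 > 0,  v_rel·d = 86 > 0  ⇒  inside

inside=yes margin=5028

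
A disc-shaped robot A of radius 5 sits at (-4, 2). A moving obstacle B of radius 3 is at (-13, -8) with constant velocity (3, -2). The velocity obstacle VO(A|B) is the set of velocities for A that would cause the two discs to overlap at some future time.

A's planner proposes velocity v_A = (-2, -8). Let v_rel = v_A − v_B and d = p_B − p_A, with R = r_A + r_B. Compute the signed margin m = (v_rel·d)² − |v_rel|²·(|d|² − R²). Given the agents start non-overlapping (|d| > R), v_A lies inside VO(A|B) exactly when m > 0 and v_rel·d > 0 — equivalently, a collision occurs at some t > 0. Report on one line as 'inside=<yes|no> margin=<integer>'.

d = (-9, -10),  |d|² = 181;  R = 5+3 = 8,  c = 181−8² = 117
v_rel = (-5, -6),  |v_rel|² = 61;  v_rel·d = (-5)·(-9) + (-6)·(-10) = 105
61·t² − 210·t + 117 = 0  ⇒  m = 105² − 61·117 = 3888
m = 3888 > 0,  v_rel·d = 105 > 0  ⇒  inside

inside=yes margin=3888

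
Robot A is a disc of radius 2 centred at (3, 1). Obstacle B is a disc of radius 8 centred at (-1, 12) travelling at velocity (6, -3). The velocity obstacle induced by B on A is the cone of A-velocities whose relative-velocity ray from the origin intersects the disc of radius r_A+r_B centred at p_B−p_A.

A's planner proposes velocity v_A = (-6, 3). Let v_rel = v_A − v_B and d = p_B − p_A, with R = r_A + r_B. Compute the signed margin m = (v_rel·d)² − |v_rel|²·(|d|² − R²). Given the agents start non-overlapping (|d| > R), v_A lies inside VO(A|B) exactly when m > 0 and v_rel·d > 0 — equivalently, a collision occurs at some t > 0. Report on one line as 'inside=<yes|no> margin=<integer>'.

d = (-4, 11),  |d|² = 137;  R = 2+8 = 10,  c = 137−10² = 37
v_rel = (-12, 6),  |v_rel|² = 180;  v_rel·d = (-12)·(-4) + (6)·(11) = 114
180·t² − 228·t + 37 = 0  ⇒  m = 114² − 180·37 = 6336
m = 6336 > 0,  v_rel·d = 114 > 0  ⇒  inside

inside=yes margin=6336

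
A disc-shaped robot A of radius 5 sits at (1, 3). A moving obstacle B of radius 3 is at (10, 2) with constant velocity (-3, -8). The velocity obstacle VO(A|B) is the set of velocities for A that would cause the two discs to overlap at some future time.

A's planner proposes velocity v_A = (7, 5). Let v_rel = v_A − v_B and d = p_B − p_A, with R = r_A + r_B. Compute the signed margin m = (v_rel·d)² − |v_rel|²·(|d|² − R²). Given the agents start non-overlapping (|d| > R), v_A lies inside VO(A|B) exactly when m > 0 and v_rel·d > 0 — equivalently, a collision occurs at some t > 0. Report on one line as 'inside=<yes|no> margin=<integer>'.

d = (9, -1),  |d|² = 82;  R = 5+3 = 8,  c = 82−8² = 18
v_rel = (10, 13),  |v_rel|² = 269;  v_rel·d = (10)·(9) + (13)·(-1) = 77
269·t² − 154·t + 18 = 0  ⇒  m = 77² − 269·18 = 1087
m = 1087 > 0,  v_rel·d = 77 > 0  ⇒  inside

inside=yes margin=1087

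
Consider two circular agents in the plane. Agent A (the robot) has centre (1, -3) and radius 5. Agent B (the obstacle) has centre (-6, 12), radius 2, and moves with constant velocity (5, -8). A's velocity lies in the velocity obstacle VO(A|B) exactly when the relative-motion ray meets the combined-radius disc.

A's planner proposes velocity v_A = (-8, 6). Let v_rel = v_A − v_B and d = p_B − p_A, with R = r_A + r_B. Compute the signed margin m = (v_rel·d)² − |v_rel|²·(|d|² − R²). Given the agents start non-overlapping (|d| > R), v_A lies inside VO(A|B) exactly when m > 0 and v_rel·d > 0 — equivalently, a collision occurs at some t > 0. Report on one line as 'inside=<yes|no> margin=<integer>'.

d = (-7, 15),  |d|² = 274;  R = 5+2 = 7,  c = 274−7² = 225
v_rel = (-13, 14),  |v_rel|² = 365;  v_rel·d = (-13)·(-7) + (14)·(15) = 301
365·t² − 602·t + 225 = 0  ⇒  m = 301² − 365·225 = 8476
m = 8476 > 0,  v_rel·d = 301 > 0  ⇒  inside

inside=yes margin=8476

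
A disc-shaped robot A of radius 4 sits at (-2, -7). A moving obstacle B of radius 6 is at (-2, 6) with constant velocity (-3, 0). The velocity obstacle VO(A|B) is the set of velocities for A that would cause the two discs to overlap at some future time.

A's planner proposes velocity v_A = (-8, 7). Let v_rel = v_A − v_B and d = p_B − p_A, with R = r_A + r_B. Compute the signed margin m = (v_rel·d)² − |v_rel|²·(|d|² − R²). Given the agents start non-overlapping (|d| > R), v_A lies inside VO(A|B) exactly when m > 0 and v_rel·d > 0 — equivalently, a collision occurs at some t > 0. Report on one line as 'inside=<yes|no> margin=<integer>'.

d = (0, 13),  |d|² = 169;  R = 4+6 = 10,  c = 169−10² = 69
v_rel = (-5, 7),  |v_rel|² = 74;  v_rel·d = (-5)·(0) + (7)·(13) = 91
74·t² − 182·t + 69 = 0  ⇒  m = 91² − 74·69 = 3175
m = 3175 > 0,  v_rel·d = 91 > 0  ⇒  inside

inside=yes margin=3175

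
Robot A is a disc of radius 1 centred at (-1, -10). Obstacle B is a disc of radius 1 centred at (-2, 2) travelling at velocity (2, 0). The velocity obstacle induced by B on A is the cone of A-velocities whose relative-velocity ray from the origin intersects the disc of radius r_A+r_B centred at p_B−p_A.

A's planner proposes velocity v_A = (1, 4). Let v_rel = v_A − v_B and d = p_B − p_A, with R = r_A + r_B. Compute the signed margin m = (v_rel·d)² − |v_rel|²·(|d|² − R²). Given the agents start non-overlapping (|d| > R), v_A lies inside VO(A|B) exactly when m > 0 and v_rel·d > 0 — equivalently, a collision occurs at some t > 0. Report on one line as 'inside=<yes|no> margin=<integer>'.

d = (-1, 12),  |d|² = 145;  R = 1+1 = 2,  c = 145−2² = 141
v_rel = (-1, 4),  |v_rel|² = 17;  v_rel·d = (-1)·(-1) + (4)·(12) = 49
17·t² − 98·t + 141 = 0  ⇒  m = 49² − 17·141 = 4
m = 4 > 0,  v_rel·d = 49 > 0  ⇒  inside

inside=yes margin=4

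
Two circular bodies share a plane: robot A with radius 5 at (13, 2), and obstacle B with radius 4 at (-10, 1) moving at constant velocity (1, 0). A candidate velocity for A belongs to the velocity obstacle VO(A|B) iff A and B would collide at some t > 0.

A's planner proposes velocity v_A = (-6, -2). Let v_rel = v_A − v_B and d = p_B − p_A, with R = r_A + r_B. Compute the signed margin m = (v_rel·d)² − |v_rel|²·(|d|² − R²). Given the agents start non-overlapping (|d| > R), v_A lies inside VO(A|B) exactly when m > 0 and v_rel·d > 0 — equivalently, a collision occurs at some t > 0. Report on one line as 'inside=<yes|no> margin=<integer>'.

d = (-23, -1),  |d|² = 530;  R = 5+4 = 9,  c = 530−9² = 449
v_rel = (-7, -2),  |v_rel|² = 53;  v_rel·d = (-7)·(-23) + (-2)·(-1) = 163
53·t² − 326·t + 449 = 0  ⇒  m = 163² − 53·449 = 2772
m = 2772 > 0,  v_rel·d = 163 > 0  ⇒  inside

inside=yes margin=2772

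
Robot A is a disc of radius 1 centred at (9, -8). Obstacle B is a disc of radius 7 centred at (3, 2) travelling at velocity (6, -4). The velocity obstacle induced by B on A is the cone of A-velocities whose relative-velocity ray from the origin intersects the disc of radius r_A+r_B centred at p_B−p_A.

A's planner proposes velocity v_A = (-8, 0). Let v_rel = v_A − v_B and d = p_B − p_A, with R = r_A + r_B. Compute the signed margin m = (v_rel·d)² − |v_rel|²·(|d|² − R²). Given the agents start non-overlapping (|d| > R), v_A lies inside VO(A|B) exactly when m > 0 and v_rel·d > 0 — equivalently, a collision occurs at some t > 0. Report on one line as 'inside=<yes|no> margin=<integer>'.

d = (-6, 10),  |d|² = 136;  R = 1+7 = 8,  c = 136−8² = 72
v_rel = (-14, 4),  |v_rel|² = 212;  v_rel·d = (-14)·(-6) + (4)·(10) = 124
212·t² − 248·t + 72 = 0  ⇒  m = 124² − 212·72 = 112
m = 112 > 0,  v_rel·d = 124 > 0  ⇒  inside

inside=yes margin=112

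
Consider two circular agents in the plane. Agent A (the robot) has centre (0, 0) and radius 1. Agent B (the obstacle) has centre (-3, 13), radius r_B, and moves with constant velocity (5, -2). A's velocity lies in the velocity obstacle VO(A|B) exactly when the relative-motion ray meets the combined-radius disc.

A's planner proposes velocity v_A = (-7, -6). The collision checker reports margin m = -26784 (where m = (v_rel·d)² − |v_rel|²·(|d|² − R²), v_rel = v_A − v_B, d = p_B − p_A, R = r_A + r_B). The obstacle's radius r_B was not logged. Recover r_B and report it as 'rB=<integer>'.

m = -26784
d = (-3, 13);  v_rel = (-12, -4),  |v_rel|² = 160
v_rel×d = (-12)·(13) − (-4)·(-3) = -168
since m = R²·160 − (-168)²:  R² = (28224 + -26784) / 160 = 9
R = √9 = 3  ⇒  r_B = 3 − 1 = 2

rB=2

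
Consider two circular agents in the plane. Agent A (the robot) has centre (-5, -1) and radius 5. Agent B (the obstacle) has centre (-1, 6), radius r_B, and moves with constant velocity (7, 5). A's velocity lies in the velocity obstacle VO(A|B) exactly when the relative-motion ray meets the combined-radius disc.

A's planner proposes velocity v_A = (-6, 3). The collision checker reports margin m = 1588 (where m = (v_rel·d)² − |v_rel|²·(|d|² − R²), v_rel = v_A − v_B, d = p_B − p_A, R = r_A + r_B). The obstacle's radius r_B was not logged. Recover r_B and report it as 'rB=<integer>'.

m = 1588
d = (4, 7);  v_rel = (-13, -2),  |v_rel|² = 173
v_rel×d = (-13)·(7) − (-2)·(4) = -83
since m = R²·173 − (-83)²:  R² = (6889 + 1588) / 173 = 49
R = √49 = 7  ⇒  r_B = 7 − 5 = 2

rB=2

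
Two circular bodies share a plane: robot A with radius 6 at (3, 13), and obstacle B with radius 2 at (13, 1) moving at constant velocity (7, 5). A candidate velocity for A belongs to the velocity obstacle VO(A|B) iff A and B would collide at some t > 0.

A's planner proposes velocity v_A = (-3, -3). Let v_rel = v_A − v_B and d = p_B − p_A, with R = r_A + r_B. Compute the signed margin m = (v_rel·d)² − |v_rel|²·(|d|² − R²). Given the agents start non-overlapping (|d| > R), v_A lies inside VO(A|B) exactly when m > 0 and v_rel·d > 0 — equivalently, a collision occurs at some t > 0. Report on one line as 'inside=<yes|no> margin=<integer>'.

d = (10, -12),  |d|² = 244;  R = 6+2 = 8,  c = 244−8² = 180
v_rel = (-10, -8),  |v_rel|² = 164;  v_rel·d = (-10)·(10) + (-8)·(-12) = -4
164·t² + 8·t + 180 = 0  ⇒  m = (-4)² − 164·180 = -29504
m = -29504 < 0,  v_rel·d = -4 < 0  ⇒  outside

inside=no margin=-29504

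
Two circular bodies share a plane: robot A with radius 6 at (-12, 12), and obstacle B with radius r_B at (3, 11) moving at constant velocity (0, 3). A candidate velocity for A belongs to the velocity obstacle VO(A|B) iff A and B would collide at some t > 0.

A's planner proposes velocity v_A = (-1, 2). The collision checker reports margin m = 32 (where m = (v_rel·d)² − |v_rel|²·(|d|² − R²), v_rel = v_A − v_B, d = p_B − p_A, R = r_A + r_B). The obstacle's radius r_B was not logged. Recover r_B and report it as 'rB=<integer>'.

m = 32
d = (15, -1);  v_rel = (-1, -1),  |v_rel|² = 2
v_rel×d = (-1)·(-1) − (-1)·(15) = 16
since m = R²·2 − 16²:  R² = (256 + 32) / 2 = 144
R = √144 = 12  ⇒  r_B = 12 − 6 = 6

rB=6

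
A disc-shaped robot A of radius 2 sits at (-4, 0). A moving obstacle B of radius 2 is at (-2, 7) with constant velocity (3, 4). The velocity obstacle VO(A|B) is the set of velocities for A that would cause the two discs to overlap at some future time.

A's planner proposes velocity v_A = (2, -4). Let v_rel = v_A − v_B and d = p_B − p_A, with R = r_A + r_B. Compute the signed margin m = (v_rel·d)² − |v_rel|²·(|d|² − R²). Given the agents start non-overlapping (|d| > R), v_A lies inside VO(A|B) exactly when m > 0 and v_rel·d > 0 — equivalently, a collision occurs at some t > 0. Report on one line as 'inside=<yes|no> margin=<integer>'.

d = (2, 7),  |d|² = 53;  R = 2+2 = 4,  c = 53−4² = 37
v_rel = (-1, -8),  |v_rel|² = 65;  v_rel·d = (-1)·(2) + (-8)·(7) = -58
65·t² + 116·t + 37 = 0  ⇒  m = (-58)² − 65·37 = 959
m = 959 > 0,  v_rel·d = -58 < 0  ⇒  outside

inside=no margin=959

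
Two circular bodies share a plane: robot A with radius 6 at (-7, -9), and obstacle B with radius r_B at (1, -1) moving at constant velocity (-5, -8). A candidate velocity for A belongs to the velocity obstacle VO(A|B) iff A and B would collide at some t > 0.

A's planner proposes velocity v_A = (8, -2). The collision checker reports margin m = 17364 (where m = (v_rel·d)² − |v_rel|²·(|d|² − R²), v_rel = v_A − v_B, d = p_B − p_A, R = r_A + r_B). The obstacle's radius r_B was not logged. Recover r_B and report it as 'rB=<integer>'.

m = 17364
d = (8, 8);  v_rel = (13, 6),  |v_rel|² = 205
v_rel×d = (13)·(8) − (6)·(8) = 56
since m = R²·205 − 56²:  R² = (3136 + 17364) / 205 = 100
R = √100 = 10  ⇒  r_B = 10 − 6 = 4

rB=4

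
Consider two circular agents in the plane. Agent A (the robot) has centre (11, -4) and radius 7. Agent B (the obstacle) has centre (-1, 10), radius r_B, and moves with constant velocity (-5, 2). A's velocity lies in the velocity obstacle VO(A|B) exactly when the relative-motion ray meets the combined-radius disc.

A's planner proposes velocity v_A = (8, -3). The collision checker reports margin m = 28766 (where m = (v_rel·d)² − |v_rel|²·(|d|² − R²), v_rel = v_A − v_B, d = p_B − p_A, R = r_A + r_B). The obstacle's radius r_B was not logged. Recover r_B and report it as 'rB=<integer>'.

m = 28766
d = (-12, 14);  v_rel = (13, -5),  |v_rel|² = 194
v_rel×d = (13)·(14) − (-5)·(-12) = 122
since m = R²·194 − 122²:  R² = (14884 + 28766) / 194 = 225
R = √225 = 15  ⇒  r_B = 15 − 7 = 8

rB=8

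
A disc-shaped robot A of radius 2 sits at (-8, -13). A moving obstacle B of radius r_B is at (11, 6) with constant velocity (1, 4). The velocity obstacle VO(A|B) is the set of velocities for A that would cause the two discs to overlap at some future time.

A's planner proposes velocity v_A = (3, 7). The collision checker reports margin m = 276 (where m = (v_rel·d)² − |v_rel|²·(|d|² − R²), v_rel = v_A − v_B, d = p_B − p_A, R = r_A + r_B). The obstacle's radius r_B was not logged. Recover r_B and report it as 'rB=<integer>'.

m = 276
d = (19, 19);  v_rel = (2, 3),  |v_rel|² = 13
v_rel×d = (2)·(19) − (3)·(19) = -19
since m = R²·13 − (-19)²:  R² = (361 + 276) / 13 = 49
R = √49 = 7  ⇒  r_B = 7 − 2 = 5

rB=5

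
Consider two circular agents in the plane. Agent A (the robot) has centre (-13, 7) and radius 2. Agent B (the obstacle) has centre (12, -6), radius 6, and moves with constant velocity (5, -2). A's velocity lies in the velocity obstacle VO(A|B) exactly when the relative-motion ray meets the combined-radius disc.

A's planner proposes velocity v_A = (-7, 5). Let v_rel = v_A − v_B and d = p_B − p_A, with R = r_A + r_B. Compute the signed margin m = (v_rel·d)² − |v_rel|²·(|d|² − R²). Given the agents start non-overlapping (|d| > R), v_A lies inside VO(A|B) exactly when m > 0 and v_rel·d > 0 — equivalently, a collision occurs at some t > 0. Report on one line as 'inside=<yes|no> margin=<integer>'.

d = (25, -13),  |d|² = 794;  R = 2+6 = 8,  c = 794−8² = 730
v_rel = (-12, 7),  |v_rel|² = 193;  v_rel·d = (-12)·(25) + (7)·(-13) = -391
193·t² + 782·t + 730 = 0  ⇒  m = (-391)² − 193·730 = 11991
m = 11991 > 0,  v_rel·d = -391 < 0  ⇒  outside

inside=no margin=11991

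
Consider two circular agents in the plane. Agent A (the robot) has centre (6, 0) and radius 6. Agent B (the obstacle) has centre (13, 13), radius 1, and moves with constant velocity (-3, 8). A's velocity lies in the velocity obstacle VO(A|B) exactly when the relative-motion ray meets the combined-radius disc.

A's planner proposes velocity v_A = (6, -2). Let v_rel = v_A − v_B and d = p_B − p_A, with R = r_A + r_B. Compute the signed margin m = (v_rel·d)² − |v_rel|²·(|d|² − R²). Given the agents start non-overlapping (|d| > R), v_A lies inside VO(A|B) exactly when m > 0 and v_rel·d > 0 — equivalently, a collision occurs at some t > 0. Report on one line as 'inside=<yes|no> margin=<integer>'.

d = (7, 13),  |d|² = 218;  R = 6+1 = 7,  c = 218−7² = 169
v_rel = (9, -10),  |v_rel|² = 181;  v_rel·d = (9)·(7) + (-10)·(13) = -67
181·t² + 134·t + 169 = 0  ⇒  m = (-67)² − 181·169 = -26100
m = -26100 < 0,  v_rel·d = -67 < 0  ⇒  outside

inside=no margin=-26100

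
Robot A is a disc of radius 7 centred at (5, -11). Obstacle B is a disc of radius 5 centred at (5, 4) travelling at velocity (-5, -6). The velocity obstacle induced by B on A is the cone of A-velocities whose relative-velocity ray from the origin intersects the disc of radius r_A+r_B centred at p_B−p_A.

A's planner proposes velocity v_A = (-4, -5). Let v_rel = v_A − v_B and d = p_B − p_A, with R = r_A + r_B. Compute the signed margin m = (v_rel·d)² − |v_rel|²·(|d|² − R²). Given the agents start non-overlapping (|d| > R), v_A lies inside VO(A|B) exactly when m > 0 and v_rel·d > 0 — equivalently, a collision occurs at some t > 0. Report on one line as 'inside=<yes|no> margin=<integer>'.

d = (0, 15),  |d|² = 225;  R = 7+5 = 12,  c = 225−12² = 81
v_rel = (1, 1),  |v_rel|² = 2;  v_rel·d = (1)·(0) + (1)·(15) = 15
2·t² − 30·t + 81 = 0  ⇒  m = 15² − 2·81 = 63
m = 63 > 0,  v_rel·d = 15 > 0  ⇒  inside

inside=yes margin=63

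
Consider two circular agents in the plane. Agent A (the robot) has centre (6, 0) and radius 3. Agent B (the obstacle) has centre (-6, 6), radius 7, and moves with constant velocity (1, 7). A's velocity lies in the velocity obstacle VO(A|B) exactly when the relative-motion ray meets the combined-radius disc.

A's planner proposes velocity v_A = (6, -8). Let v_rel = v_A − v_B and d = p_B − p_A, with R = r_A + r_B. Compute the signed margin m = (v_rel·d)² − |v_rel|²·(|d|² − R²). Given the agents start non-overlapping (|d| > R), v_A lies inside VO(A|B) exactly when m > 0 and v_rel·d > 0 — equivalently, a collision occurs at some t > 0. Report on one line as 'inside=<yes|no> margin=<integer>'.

d = (-12, 6),  |d|² = 180;  R = 3+7 = 10,  c = 180−10² = 80
v_rel = (5, -15),  |v_rel|² = 250;  v_rel·d = (5)·(-12) + (-15)·(6) = -150
250·t² + 300·t + 80 = 0  ⇒  m = (-150)² − 250·80 = 2500
m = 2500 > 0,  v_rel·d = -150 < 0  ⇒  outside

inside=no margin=2500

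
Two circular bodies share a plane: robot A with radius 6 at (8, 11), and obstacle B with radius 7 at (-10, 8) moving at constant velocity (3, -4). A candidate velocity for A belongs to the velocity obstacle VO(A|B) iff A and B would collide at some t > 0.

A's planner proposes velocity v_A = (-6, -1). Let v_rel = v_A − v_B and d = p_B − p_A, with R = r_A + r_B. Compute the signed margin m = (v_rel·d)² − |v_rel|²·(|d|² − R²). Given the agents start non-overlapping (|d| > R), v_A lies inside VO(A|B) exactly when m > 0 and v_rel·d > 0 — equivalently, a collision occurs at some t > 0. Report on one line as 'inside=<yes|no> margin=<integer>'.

d = (-18, -3),  |d|² = 333;  R = 6+7 = 13,  c = 333−13² = 164
v_rel = (-9, 3),  |v_rel|² = 90;  v_rel·d = (-9)·(-18) + (3)·(-3) = 153
90·t² − 306·t + 164 = 0  ⇒  m = 153² − 90·164 = 8649
m = 8649 > 0,  v_rel·d = 153 > 0  ⇒  inside

inside=yes margin=8649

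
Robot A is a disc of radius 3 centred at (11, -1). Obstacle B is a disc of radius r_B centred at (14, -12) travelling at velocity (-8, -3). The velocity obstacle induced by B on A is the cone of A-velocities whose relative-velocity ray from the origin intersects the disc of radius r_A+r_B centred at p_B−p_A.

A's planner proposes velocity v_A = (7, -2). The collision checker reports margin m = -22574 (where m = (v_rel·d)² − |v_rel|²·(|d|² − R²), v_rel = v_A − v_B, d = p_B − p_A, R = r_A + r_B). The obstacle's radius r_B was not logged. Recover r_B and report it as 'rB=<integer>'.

m = -22574
d = (3, -11);  v_rel = (15, 1),  |v_rel|² = 226
v_rel×d = (15)·(-11) − (1)·(3) = -168
since m = R²·226 − (-168)²:  R² = (28224 + -22574) / 226 = 25
R = √25 = 5  ⇒  r_B = 5 − 3 = 2

rB=2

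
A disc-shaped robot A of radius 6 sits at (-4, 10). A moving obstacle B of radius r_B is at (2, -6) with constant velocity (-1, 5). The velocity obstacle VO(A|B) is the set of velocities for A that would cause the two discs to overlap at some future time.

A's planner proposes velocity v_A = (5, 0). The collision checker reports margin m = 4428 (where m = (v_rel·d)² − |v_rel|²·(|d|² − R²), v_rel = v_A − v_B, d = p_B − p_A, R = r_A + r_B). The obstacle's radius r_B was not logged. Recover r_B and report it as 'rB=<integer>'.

m = 4428
d = (6, -16);  v_rel = (6, -5),  |v_rel|² = 61
v_rel×d = (6)·(-16) − (-5)·(6) = -66
since m = R²·61 − (-66)²:  R² = (4356 + 4428) / 61 = 144
R = √144 = 12  ⇒  r_B = 12 − 6 = 6

rB=6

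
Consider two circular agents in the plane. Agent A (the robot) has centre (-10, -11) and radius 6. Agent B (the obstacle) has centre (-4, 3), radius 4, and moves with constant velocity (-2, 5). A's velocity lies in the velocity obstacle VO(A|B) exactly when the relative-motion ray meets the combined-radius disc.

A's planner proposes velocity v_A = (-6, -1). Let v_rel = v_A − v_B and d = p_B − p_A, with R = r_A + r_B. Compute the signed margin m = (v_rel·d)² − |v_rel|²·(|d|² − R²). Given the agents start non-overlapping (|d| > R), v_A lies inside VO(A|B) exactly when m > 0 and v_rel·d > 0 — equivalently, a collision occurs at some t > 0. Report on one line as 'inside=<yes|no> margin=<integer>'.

d = (6, 14),  |d|² = 232;  R = 6+4 = 10,  c = 232−10² = 132
v_rel = (-4, -6),  |v_rel|² = 52;  v_rel·d = (-4)·(6) + (-6)·(14) = -108
52·t² + 216·t + 132 = 0  ⇒  m = (-108)² − 52·132 = 4800
m = 4800 > 0,  v_rel·d = -108 < 0  ⇒  outside

inside=no margin=4800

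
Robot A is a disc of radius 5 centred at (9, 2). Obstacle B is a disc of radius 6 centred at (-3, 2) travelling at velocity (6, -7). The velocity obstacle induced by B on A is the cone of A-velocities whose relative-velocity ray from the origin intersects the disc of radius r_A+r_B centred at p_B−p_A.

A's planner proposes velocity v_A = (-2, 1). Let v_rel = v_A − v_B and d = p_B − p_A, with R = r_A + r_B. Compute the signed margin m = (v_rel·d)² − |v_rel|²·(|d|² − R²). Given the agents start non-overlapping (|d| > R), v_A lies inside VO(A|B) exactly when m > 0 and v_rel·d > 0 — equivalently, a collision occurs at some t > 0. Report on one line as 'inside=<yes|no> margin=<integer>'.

d = (-12, 0),  |d|² = 144;  R = 5+6 = 11,  c = 144−11² = 23
v_rel = (-8, 8),  |v_rel|² = 128;  v_rel·d = (-8)·(-12) + (8)·(0) = 96
128·t² − 192·t + 23 = 0  ⇒  m = 96² − 128·23 = 6272
m = 6272 > 0,  v_rel·d = 96 > 0  ⇒  inside

inside=yes margin=6272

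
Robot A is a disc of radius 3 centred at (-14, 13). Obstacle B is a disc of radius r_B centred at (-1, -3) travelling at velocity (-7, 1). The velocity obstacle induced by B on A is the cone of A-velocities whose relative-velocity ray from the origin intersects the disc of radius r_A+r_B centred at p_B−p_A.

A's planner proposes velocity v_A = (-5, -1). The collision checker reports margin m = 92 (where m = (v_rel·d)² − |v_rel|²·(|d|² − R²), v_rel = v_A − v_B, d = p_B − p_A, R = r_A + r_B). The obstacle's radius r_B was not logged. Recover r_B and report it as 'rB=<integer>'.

m = 92
d = (13, -16);  v_rel = (2, -2),  |v_rel|² = 8
v_rel×d = (2)·(-16) − (-2)·(13) = -6
since m = R²·8 − (-6)²:  R² = (36 + 92) / 8 = 16
R = √16 = 4  ⇒  r_B = 4 − 3 = 1

rB=1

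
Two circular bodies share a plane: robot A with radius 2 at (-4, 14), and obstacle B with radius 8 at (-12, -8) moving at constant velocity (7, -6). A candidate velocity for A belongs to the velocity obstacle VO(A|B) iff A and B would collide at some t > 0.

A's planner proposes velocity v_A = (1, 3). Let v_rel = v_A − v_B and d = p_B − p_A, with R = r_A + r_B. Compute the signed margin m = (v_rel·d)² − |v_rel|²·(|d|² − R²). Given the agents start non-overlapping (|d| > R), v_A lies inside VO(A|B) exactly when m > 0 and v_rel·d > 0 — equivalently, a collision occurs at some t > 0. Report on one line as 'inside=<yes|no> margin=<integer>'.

d = (-8, -22),  |d|² = 548;  R = 2+8 = 10,  c = 548−10² = 448
v_rel = (-6, 9),  |v_rel|² = 117;  v_rel·d = (-6)·(-8) + (9)·(-22) = -150
117·t² + 300·t + 448 = 0  ⇒  m = (-150)² − 117·448 = -29916
m = -29916 < 0,  v_rel·d = -150 < 0  ⇒  outside

inside=no margin=-29916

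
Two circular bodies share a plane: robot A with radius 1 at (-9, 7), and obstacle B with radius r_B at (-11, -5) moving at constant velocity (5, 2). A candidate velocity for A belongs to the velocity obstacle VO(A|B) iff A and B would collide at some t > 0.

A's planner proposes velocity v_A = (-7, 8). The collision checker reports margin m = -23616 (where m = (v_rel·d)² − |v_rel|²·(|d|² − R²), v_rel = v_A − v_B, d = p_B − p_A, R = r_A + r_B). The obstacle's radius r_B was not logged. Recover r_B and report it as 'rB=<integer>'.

m = -23616
d = (-2, -12);  v_rel = (-12, 6),  |v_rel|² = 180
v_rel×d = (-12)·(-12) − (6)·(-2) = 156
since m = R²·180 − 156²:  R² = (24336 + -23616) / 180 = 4
R = √4 = 2  ⇒  r_B = 2 − 1 = 1

rB=1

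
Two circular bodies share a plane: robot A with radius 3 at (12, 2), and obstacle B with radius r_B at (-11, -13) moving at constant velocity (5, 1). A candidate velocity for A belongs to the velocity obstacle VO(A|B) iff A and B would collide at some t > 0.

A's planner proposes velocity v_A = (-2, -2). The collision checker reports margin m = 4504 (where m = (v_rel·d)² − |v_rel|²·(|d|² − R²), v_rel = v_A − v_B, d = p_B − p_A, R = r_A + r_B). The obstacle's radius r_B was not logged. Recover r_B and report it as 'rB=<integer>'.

m = 4504
d = (-23, -15);  v_rel = (-7, -3),  |v_rel|² = 58
v_rel×d = (-7)·(-15) − (-3)·(-23) = 36
since m = R²·58 − 36²:  R² = (1296 + 4504) / 58 = 100
R = √100 = 10  ⇒  r_B = 10 − 3 = 7

rB=7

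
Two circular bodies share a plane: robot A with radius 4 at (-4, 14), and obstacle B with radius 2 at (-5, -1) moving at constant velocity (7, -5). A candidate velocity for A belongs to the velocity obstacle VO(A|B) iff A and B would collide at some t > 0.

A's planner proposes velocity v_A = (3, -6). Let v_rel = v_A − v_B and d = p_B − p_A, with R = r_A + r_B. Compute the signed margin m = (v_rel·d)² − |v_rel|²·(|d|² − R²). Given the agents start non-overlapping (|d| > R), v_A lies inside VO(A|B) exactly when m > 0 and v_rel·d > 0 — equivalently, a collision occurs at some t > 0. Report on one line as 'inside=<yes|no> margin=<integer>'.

d = (-1, -15),  |d|² = 226;  R = 4+2 = 6,  c = 226−6² = 190
v_rel = (-4, -1),  |v_rel|² = 17;  v_rel·d = (-4)·(-1) + (-1)·(-15) = 19
17·t² − 38·t + 190 = 0  ⇒  m = 19² − 17·190 = -2869
m = -2869 < 0,  v_rel·d = 19 > 0  ⇒  outside

inside=no margin=-2869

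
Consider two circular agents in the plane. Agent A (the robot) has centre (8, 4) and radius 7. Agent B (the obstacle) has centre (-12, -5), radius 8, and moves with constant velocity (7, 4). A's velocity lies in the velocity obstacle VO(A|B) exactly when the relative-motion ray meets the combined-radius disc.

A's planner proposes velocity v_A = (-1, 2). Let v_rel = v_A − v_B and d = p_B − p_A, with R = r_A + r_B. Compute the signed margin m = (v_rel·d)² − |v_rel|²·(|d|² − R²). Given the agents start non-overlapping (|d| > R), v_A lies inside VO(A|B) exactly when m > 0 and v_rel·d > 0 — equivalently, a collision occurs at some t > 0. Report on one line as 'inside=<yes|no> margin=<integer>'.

d = (-20, -9),  |d|² = 481;  R = 7+8 = 15,  c = 481−15² = 256
v_rel = (-8, -2),  |v_rel|² = 68;  v_rel·d = (-8)·(-20) + (-2)·(-9) = 178
68·t² − 356·t + 256 = 0  ⇒  m = 178² − 68·256 = 14276
m = 14276 > 0,  v_rel·d = 178 > 0  ⇒  inside

inside=yes margin=14276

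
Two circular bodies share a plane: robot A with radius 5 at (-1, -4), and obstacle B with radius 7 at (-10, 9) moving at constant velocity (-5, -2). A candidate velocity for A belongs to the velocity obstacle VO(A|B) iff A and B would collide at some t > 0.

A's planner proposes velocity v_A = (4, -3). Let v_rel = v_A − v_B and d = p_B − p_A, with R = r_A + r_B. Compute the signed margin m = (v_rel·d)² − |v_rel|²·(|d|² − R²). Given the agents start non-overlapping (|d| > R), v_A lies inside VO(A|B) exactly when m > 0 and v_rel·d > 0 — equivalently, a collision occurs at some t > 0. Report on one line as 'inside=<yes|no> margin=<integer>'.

d = (-9, 13),  |d|² = 250;  R = 5+7 = 12,  c = 250−12² = 106
v_rel = (9, -1),  |v_rel|² = 82;  v_rel·d = (9)·(-9) + (-1)·(13) = -94
82·t² + 188·t + 106 = 0  ⇒  m = (-94)² − 82·106 = 144
m = 144 > 0,  v_rel·d = -94 < 0  ⇒  outside

inside=no margin=144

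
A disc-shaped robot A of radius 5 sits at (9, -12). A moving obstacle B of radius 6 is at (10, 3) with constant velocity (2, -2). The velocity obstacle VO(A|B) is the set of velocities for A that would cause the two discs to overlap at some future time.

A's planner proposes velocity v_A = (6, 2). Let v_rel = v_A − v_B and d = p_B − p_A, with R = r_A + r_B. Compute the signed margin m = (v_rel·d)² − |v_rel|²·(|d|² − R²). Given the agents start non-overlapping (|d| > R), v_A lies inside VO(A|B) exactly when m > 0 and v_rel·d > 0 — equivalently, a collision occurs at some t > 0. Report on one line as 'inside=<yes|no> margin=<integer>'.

d = (1, 15),  |d|² = 226;  R = 5+6 = 11,  c = 226−11² = 105
v_rel = (4, 4),  |v_rel|² = 32;  v_rel·d = (4)·(1) + (4)·(15) = 64
32·t² − 128·t + 105 = 0  ⇒  m = 64² − 32·105 = 736
m = 736 > 0,  v_rel·d = 64 > 0  ⇒  inside

inside=yes margin=736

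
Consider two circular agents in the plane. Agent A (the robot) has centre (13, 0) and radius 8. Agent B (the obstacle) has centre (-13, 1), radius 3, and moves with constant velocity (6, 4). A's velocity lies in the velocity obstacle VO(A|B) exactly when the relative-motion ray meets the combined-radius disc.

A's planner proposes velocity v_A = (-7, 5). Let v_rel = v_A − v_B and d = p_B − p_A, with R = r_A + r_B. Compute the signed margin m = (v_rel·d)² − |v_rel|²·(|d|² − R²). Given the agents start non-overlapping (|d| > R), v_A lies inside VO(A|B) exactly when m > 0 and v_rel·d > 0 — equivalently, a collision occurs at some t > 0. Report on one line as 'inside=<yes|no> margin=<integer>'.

d = (-26, 1),  |d|² = 677;  R = 8+3 = 11,  c = 677−11² = 556
v_rel = (-13, 1),  |v_rel|² = 170;  v_rel·d = (-13)·(-26) + (1)·(1) = 339
170·t² − 678·t + 556 = 0  ⇒  m = 339² − 170·556 = 20401
m = 20401 > 0,  v_rel·d = 339 > 0  ⇒  inside

inside=yes margin=20401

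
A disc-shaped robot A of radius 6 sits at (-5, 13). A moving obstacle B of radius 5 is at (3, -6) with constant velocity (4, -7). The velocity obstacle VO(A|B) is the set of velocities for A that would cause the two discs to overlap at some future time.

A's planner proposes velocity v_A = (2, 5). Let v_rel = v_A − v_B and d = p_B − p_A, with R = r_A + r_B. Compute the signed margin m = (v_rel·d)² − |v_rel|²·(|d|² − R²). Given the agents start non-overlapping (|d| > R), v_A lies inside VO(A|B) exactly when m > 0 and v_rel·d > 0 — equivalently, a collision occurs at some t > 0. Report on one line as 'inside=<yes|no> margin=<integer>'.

d = (8, -19),  |d|² = 425;  R = 6+5 = 11,  c = 425−11² = 304
v_rel = (-2, 12),  |v_rel|² = 148;  v_rel·d = (-2)·(8) + (12)·(-19) = -244
148·t² + 488·t + 304 = 0  ⇒  m = (-244)² − 148·304 = 14544
m = 14544 > 0,  v_rel·d = -244 < 0  ⇒  outside

inside=no margin=14544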